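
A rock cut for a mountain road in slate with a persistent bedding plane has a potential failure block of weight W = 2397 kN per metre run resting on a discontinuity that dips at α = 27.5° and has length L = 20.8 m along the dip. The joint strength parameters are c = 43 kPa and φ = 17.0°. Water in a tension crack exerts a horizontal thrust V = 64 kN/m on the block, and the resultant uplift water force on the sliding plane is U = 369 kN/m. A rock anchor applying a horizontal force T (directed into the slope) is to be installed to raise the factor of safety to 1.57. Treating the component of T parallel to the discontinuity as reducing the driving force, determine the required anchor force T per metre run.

T = 264 kN/m

Resolving forces along and normal to the sliding plane, with the horizontal anchor force T adding T·sinα to the effective normal force and T·cosα acting up the plane against the driving force:
FS = [cL + (W cosα − U − V sinα + T sinα) tanφ] / [W sinα + V cosα − T cosα]
Without the anchor: N' = 1727.6 kN/m, driving T_d = 1163.6 kN/m, resisting R = 43·20.8 + 1727.6·tan17.0° = 1422.6 kN/m, FS = 1.22.
Setting FS = 1.57 and solving for T:
1.57·(1163.6 − T cos27.5°) = 1422.6 + T sin27.5°·tan17.0°
T·(sin27.5°·tan17.0° + 1.57·cos27.5°) = 1.57·1163.6 − 1422.6
T·(0.4617·0.3057 + 1.57·0.8870) = 1826.8 − 1422.6 = 404.2
T·1.5338 = 404.2
T = 263.6 kN/m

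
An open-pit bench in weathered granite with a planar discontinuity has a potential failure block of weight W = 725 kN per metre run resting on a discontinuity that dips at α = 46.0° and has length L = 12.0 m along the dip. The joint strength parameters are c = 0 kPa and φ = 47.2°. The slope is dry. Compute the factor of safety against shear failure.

FS = 1.04

Resolving the block weight along and normal to the plane and applying the Mohr–Coulomb strength on the joint:
N' = W cosα = 725·cos46.0° = 503.6 kN/m
Driving force T = W sinα = 725·sin46.0° = 521.5 kN/m
Resisting force R = c·L + N'·tanφ = 0·12.0 + 503.6·tan47.2° = 0.0 + 543.9 = 543.9 kN/m
FS = R / T = 543.9 / 521.5 = 1.043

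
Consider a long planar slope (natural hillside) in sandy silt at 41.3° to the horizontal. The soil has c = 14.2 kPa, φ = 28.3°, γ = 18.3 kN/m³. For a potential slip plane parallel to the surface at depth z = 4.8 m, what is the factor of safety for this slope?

FS = 0.94

For an infinite slope with a slip plane parallel to the surface (no pore pressure): FS = [c + γz cos²β tanφ] / [γz sinβ cosβ].
γz = 18.3·4.8 = 87.84 kN/m²
Numerator = 14.2 + 87.84·cos²41.3°·tan28.3° = 14.2 + 87.84·0.5644·0.5384 = 40.894 kPa
Denominator = 87.84·sin41.3°·cos41.3° = 87.84·0.6600·0.7513 = 43.554 kPa
FS = 40.894 / 43.554 = 0.939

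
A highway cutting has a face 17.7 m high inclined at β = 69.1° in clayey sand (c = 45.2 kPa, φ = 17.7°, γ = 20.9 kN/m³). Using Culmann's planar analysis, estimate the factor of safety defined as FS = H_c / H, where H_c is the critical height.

FS = 1.16

H_c = (4c/γ) · sinβ cosφ / [1 − cos(β − φ)]
    = (4·45.2/20.9) · sin69.1°·cos17.7° / [1 − cos51.4°]
    = 8.651 · 0.8900 / 0.3761 = 20.47 m
FS = H_c / H = 20.47 / 17.7 = 1.156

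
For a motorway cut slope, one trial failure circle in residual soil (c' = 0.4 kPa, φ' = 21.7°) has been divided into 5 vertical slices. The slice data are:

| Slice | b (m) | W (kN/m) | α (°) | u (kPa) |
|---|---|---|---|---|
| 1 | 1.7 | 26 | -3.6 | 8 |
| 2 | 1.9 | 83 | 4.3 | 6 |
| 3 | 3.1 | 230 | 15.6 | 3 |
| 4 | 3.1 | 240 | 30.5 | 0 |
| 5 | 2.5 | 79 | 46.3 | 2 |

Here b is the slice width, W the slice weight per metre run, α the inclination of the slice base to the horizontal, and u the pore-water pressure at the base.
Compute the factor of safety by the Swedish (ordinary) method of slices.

FS = 0.91

Ordinary method of slices: FS = Σ[c'·Δl_i + (W_i cosα_i − u_i·Δl_i)·tanφ'] / Σ W_i sinα_i, with Δl_i = b_i / cosα_i.
Slice 1: Δl = 1.7/cos(-3.6°) = 1.703 m; N'_1 = 26·cos(-3.6°) − 8·1.703 = 12.3; c'Δl = 0.68; W sinα = -1.6
Slice 2: Δl = 1.9/cos4.3° = 1.905 m; N'_2 = 83·cos4.3° − 6·1.905 = 71.3; c'Δl = 0.76; W sinα = 6.2
Slice 3: Δl = 3.1/cos15.6° = 3.219 m; N'_3 = 230·cos15.6° − 3·3.219 = 211.9; c'Δl = 1.29; W sinα = 61.9
Slice 4: Δl = 3.1/cos30.5° = 3.598 m; N'_4 = 240·cos30.5° − 0·3.598 = 206.8; c'Δl = 1.44; W sinα = 121.8
Slice 5: Δl = 2.5/cos46.3° = 3.619 m; N'_5 = 79·cos46.3° − 2·3.619 = 47.3; c'Δl = 1.45; W sinα = 57.1
Σc'Δl = 5.6 kN/m; ΣN' = 549.7 kN/m; ΣW sinα = 245.4 kN/m
Resisting = 5.6 + 549.7·tan21.7° = 5.6 + 218.7 = 224.4 kN/m
FS = 224.4 / 245.4 = 0.914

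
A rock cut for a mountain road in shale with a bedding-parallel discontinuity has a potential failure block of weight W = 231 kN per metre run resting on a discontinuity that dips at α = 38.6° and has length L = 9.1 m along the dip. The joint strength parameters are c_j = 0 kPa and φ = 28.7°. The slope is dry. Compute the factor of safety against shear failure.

FS = 0.69

Resolving the block weight along and normal to the plane and applying the Mohr–Coulomb strength on the joint:
N' = W cosα = 231·cos38.6° = 180.5 kN/m
Driving force T = W sinα = 231·sin38.6° = 144.1 kN/m
Resisting force R = c_j·L + N'·tanφ = 0·9.1 + 180.5·tan28.7° = 0.0 + 98.8 = 98.8 kN/m
FS = R / T = 98.8 / 144.1 = 0.686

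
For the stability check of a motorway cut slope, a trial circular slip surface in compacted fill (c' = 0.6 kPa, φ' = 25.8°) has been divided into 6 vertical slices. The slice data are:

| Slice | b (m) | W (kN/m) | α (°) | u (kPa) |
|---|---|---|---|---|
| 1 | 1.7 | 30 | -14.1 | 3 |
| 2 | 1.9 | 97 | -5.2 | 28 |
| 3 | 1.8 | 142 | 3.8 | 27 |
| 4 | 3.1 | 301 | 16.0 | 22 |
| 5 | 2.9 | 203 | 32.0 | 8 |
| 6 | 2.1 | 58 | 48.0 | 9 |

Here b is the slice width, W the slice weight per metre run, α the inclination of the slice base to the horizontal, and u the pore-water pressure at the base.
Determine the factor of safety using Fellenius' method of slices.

Ordinary method of slices: FS = Σ[c'·Δl_i + (W_i cosα_i − u_i·Δl_i)·tanφ'] / Σ W_i sinα_i, with Δl_i = b_i / cosα_i.
Slice 1: Δl = 1.7/cos(-14.1°) = 1.753 m; N'_1 = 30·cos(-14.1°) − 3·1.753 = 23.8; c'Δl = 1.05; W sinα = -7.3
Slice 2: Δl = 1.9/cos(-5.2°) = 1.908 m; N'_2 = 97·cos(-5.2°) − 28·1.908 = 43.2; c'Δl = 1.14; W sinα = -8.8
Slice 3: Δl = 1.8/cos3.8° = 1.804 m; N'_3 = 142·cos3.8° − 27·1.804 = 93.0; c'Δl = 1.08; W sinα = 9.4
Slice 4: Δl = 3.1/cos16.0° = 3.225 m; N'_4 = 301·cos16.0° − 22·3.225 = 218.4; c'Δl = 1.93; W sinα = 83.0
Slice 5: Δl = 2.9/cos32.0° = 3.420 m; N'_5 = 203·cos32.0° − 8·3.420 = 144.8; c'Δl = 2.05; W sinα = 107.6
Slice 6: Δl = 2.1/cos48.0° = 3.138 m; N'_6 = 58·cos48.0° − 9·3.138 = 10.6; c'Δl = 1.88; W sinα = 43.1
Σc'Δl = 9.1 kN/m; ΣN' = 533.8 kN/m; ΣW sinα = 227.0 kN/m
Resisting = 9.1 + 533.8·tan25.8° = 9.1 + 258.0 = 267.2 kN/m
FS = 267.2 / 227.0 = 1.177

FS = 1.18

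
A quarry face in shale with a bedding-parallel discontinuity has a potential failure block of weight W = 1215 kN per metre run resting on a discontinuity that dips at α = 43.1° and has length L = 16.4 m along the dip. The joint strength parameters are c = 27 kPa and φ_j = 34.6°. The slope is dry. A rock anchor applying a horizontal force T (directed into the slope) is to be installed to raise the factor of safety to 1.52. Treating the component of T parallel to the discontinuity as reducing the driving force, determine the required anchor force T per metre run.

Resolving forces along and normal to the sliding plane, with the horizontal anchor force T adding T·sinα to the effective normal force and T·cosα acting up the plane against the driving force:
FS = [cL + (W cosα + T sinα) tanφ_j] / [W sinα − T cosα]
Without the anchor: N' = 887.1 kN/m, driving T_d = 830.2 kN/m, resisting R = 27·16.4 + 887.1·tan34.6° = 1054.8 kN/m, FS = 1.27.
Setting FS = 1.52 and solving for T:
1.52·(830.2 − T cos43.1°) = 1054.8 + T sin43.1°·tan34.6°
T·(sin43.1°·tan34.6° + 1.52·cos43.1°) = 1.52·830.2 − 1054.8
T·(0.6833·0.6899 + 1.52·0.7302) = 1261.9 − 1054.8 = 207.1
T·1.5812 = 207.1
T = 131.0 kN/m

T = 131 kN/m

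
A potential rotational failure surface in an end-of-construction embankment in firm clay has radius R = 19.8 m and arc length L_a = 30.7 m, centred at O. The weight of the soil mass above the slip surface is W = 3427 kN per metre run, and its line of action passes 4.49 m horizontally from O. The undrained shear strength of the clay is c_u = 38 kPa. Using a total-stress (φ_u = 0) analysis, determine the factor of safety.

FS = 1.50

Taking moments about the centre O, the resisting moment is provided by the undrained shear strength acting along the arc:
M_R = c_u·L_a·R = 38·30.70·19.8 = 23098.7 kN·m/m
M_D = W·d = 3427·4.49 = 15387.2 kN·m/m
FS = M_R / M_D = 23098.7 / 15387.2 = 1.501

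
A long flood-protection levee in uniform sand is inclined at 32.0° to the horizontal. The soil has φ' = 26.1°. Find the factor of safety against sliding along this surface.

For a dry cohesionless infinite slope the factor of safety is FS = tanφ' / tanβ.
FS = tan26.1° / tan32.0° = 0.4899 / 0.6249 = 0.784

FS = 0.78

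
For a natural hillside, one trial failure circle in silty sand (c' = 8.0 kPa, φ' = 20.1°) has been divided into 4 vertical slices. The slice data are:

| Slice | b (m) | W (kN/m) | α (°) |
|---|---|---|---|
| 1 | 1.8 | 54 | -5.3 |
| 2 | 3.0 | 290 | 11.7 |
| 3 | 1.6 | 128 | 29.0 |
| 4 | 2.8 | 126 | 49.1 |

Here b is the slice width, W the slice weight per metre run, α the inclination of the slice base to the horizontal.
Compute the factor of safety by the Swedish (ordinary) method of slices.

Ordinary method of slices: FS = Σ[c'·Δl_i + (W_i cosα_i)·tanφ'] / Σ W_i sinα_i, with Δl_i = b_i / cosα_i.
Slice 1: Δl = 1.8/cos(-5.3°) = 1.808 m; N'_1 = 54·cos(-5.3°) = 53.8; c'Δl = 14.46; W sinα = -5.0
Slice 2: Δl = 3.0/cos11.7° = 3.064 m; N'_2 = 290·cos11.7° = 284.0; c'Δl = 24.51; W sinα = 58.8
Slice 3: Δl = 1.6/cos29.0° = 1.829 m; N'_3 = 128·cos29.0° = 112.0; c'Δl = 14.63; W sinα = 62.1
Slice 4: Δl = 2.8/cos49.1° = 4.277 m; N'_4 = 126·cos49.1° = 82.5; c'Δl = 34.21; W sinα = 95.2
Σc'Δl = 87.8 kN/m; ΣN' = 532.2 kN/m; ΣW sinα = 211.1 kN/m
Resisting = 87.8 + 532.2·tan20.1° = 87.8 + 194.8 = 282.6 kN/m
FS = 282.6 / 211.1 = 1.338

FS = 1.34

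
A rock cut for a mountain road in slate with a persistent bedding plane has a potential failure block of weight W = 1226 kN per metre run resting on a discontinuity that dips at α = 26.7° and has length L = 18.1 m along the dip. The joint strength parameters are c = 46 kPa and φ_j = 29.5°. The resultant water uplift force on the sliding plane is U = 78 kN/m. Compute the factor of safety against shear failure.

FS = 2.56

Resolving the block weight along and normal to the plane and applying the Mohr–Coulomb strength on the joint:
N' = W cosα − U = 1226·cos26.7° − 78 = 1017.3 kN/m
Driving force T = W sinα = 1226·sin26.7° = 550.9 kN/m
Resisting force R = c·L + N'·tanφ_j = 46·18.1 + 1017.3·tan29.5° = 832.6 + 575.5 = 1408.1 kN/m
FS = R / T = 1408.1 / 550.9 = 2.556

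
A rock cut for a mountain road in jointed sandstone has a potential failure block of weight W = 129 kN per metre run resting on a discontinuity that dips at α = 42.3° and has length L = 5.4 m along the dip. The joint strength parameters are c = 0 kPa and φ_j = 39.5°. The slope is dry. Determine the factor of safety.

FS = 0.91

Resolving the block weight along and normal to the plane and applying the Mohr–Coulomb strength on the joint:
N' = W cosα = 129·cos42.3° = 95.4 kN/m
Driving force T = W sinα = 129·sin42.3° = 86.8 kN/m
Resisting force R = c·L + N'·tanφ_j = 0·5.4 + 95.4·tan39.5° = 0.0 + 78.7 = 78.7 kN/m
FS = R / T = 78.7 / 86.8 = 0.906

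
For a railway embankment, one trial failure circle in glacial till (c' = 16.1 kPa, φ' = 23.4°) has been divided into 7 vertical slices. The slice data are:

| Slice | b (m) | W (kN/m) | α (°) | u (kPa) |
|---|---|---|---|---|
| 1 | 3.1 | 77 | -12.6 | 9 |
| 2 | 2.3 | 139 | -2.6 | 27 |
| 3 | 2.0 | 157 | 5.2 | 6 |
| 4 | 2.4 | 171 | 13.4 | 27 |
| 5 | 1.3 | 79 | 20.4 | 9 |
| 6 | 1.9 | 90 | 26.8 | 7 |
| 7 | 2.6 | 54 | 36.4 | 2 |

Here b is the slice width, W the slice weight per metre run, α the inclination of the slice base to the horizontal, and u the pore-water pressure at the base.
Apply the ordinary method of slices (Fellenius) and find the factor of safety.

Ordinary method of slices: FS = Σ[c'·Δl_i + (W_i cosα_i − u_i·Δl_i)·tanφ'] / Σ W_i sinα_i, with Δl_i = b_i / cosα_i.
Slice 1: Δl = 3.1/cos(-12.6°) = 3.177 m; N'_1 = 77·cos(-12.6°) − 9·3.177 = 46.6; c'Δl = 51.14; W sinα = -16.8
Slice 2: Δl = 2.3/cos(-2.6°) = 2.302 m; N'_2 = 139·cos(-2.6°) − 27·2.302 = 76.7; c'Δl = 37.07; W sinα = -6.3
Slice 3: Δl = 2.0/cos5.2° = 2.008 m; N'_3 = 157·cos5.2° − 6·2.008 = 144.3; c'Δl = 32.33; W sinα = 14.2
Slice 4: Δl = 2.4/cos13.4° = 2.467 m; N'_4 = 171·cos13.4° − 27·2.467 = 99.7; c'Δl = 39.72; W sinα = 39.6
Slice 5: Δl = 1.3/cos20.4° = 1.387 m; N'_5 = 79·cos20.4° − 9·1.387 = 61.6; c'Δl = 22.33; W sinα = 27.5
Slice 6: Δl = 1.9/cos26.8° = 2.129 m; N'_6 = 90·cos26.8° − 7·2.129 = 65.4; c'Δl = 34.27; W sinα = 40.6
Slice 7: Δl = 2.6/cos36.4° = 3.230 m; N'_7 = 54·cos36.4° − 2·3.230 = 37.0; c'Δl = 52.01; W sinα = 32.0
Σc'Δl = 268.9 kN/m; ΣN' = 531.3 kN/m; ΣW sinα = 130.9 kN/m
Resisting = 268.9 + 531.3·tan23.4° = 268.9 + 229.9 = 498.8 kN/m
FS = 498.8 / 130.9 = 3.810

FS = 3.81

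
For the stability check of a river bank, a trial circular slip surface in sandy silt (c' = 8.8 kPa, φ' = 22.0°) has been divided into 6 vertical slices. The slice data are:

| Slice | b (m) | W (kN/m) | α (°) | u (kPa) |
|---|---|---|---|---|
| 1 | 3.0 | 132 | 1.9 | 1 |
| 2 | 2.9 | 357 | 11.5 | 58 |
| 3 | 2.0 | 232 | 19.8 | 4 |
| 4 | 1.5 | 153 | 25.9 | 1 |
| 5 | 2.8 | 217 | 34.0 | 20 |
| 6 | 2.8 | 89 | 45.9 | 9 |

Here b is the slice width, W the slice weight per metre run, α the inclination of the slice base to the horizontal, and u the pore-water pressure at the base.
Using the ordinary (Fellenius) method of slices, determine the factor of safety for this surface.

Ordinary method of slices: FS = Σ[c'·Δl_i + (W_i cosα_i − u_i·Δl_i)·tanφ'] / Σ W_i sinα_i, with Δl_i = b_i / cosα_i.
Slice 1: Δl = 3.0/cos1.9° = 3.002 m; N'_1 = 132·cos1.9° − 1·3.002 = 128.9; c'Δl = 26.41; W sinα = 4.4
Slice 2: Δl = 2.9/cos11.5° = 2.959 m; N'_2 = 357·cos11.5° − 58·2.959 = 178.2; c'Δl = 26.04; W sinα = 71.2
Slice 3: Δl = 2.0/cos19.8° = 2.126 m; N'_3 = 232·cos19.8° − 4·2.126 = 209.8; c'Δl = 18.71; W sinα = 78.6
Slice 4: Δl = 1.5/cos25.9° = 1.667 m; N'_4 = 153·cos25.9° − 1·1.667 = 136.0; c'Δl = 14.67; W sinα = 66.8
Slice 5: Δl = 2.8/cos34.0° = 3.377 m; N'_5 = 217·cos34.0° − 20·3.377 = 112.4; c'Δl = 29.72; W sinα = 121.3
Slice 6: Δl = 2.8/cos45.9° = 4.023 m; N'_6 = 89·cos45.9° − 9·4.023 = 25.7; c'Δl = 35.41; W sinα = 63.9
Σc'Δl = 151.0 kN/m; ΣN' = 790.9 kN/m; ΣW sinα = 406.2 kN/m
Resisting = 151.0 + 790.9·tan22.0° = 151.0 + 319.6 = 470.5 kN/m
FS = 470.5 / 406.2 = 1.158

FS = 1.16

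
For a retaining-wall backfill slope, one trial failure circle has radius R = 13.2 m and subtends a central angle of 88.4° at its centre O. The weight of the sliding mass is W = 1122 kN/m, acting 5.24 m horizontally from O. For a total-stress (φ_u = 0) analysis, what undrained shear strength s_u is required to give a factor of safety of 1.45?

s_u = 31.7 kPa

FS = s_u·L_a·R / (W·d), so s_u = FS·W·d / (L_a·R).
Arc length L_a = R·θ = 13.2·(88.4°·π/180) = 13.2·1.5429 = 20.37 m
s_u = 1.45·1122·5.24 / (20.37·13.2) = 8525.0 / 268.83 = 31.71 kPa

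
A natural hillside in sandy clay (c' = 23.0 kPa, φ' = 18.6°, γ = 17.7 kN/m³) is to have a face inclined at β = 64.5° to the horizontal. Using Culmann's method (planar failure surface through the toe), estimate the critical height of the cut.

H_c = 14.62 m

Culmann's analysis gives the critical failure plane at α_cr = (β + φ')/2 = (64.5 + 18.6)/2 = 41.5°, and the critical height
H_c = (4c'/γ) · sinβ cosφ' / [1 − cos(β − φ')]
    = (4·23.0/17.7) · sin64.5°·cos18.6° / [1 − cos(45.9°)]
    = 5.198 · 0.9026·0.9478 / [1 − 0.6959]
    = 5.198 · 0.8554 / 0.3041
    = 14.62 m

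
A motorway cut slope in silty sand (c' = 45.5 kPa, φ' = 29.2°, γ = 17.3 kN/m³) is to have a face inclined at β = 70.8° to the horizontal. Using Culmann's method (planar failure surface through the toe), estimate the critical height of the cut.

Culmann's analysis gives the critical failure plane at α_cr = (β + φ')/2 = (70.8 + 29.2)/2 = 50.0°, and the critical height
H_c = (4c'/γ) · sinβ cosφ' / [1 − cos(β − φ')]
    = (4·45.5/17.3) · sin70.8°·cos29.2° / [1 − cos(41.6°)]
    = 10.520 · 0.9444·0.8729 / [1 − 0.7478]
    = 10.520 · 0.8244 / 0.2522
    = 34.39 m

H_c = 34.39 m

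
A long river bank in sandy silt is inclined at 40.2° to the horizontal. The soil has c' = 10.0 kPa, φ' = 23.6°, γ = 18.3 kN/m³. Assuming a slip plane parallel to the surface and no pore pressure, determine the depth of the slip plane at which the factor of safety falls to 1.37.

z = 1.30 m

Setting FS = 1.37 in FS = [c' + γz cos²β tanφ'] / [γz sinβ cosβ] and solving for z:
z = c' / [γ cosβ (FS·sinβ − cosβ·tanφ')]
  = 10.0 / [18.3·cos40.2°·(1.37·sin40.2° − cos40.2°·tan23.6°)]
  = 10.0 / [18.3·0.7638·(1.37·0.6455 − 0.7638·0.4369)]
  = 10.0 / 7.6958 = 1.299 m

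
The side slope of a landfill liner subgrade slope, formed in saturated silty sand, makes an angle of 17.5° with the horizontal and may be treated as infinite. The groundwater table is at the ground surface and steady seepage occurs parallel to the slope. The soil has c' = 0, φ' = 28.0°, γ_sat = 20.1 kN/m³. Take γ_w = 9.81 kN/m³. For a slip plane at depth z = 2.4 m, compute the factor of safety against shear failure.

FS = 0.86

With seepage parallel to the slope and the water table at the surface, the effective normal stress on the slip plane uses the buoyant unit weight γ' = γ_sat − γ_w while the driving shear stress uses γ_sat:
FS = [c' + γ' z cos²β tanφ'] / [γ_sat z sinβ cosβ]
(For c' = 0 this reduces to FS = (γ'/γ_sat)·tanφ'/tanβ.)
γ' = 20.1 − 9.81 = 10.29 kN/m³
Numerator = 0.0 + 10.29·2.4·cos²17.5°·tan28.0° = 0.0 + 10.29·2.4·0.9096·0.5317 = 11.944 kPa
Denominator = 20.1·2.4·sin17.5°·cos17.5° = 20.1·2.4·0.3007·0.9537 = 13.835 kPa
FS = 11.944 / 13.835 = 0.863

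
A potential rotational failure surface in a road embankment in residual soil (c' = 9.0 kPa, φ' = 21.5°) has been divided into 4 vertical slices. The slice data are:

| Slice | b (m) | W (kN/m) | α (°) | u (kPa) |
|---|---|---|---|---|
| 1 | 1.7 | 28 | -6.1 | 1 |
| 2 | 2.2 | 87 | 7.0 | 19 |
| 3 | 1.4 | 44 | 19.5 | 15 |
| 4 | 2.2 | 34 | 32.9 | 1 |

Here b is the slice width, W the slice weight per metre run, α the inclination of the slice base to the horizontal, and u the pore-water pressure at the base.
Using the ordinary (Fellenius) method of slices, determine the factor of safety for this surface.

FS = 2.89

Ordinary method of slices: FS = Σ[c'·Δl_i + (W_i cosα_i − u_i·Δl_i)·tanφ'] / Σ W_i sinα_i, with Δl_i = b_i / cosα_i.
Slice 1: Δl = 1.7/cos(-6.1°) = 1.710 m; N'_1 = 28·cos(-6.1°) − 1·1.710 = 26.1; c'Δl = 15.39; W sinα = -3.0
Slice 2: Δl = 2.2/cos7.0° = 2.217 m; N'_2 = 87·cos7.0° − 19·2.217 = 44.2; c'Δl = 19.95; W sinα = 10.6
Slice 3: Δl = 1.4/cos19.5° = 1.485 m; N'_3 = 44·cos19.5° − 15·1.485 = 19.2; c'Δl = 13.37; W sinα = 14.7
Slice 4: Δl = 2.2/cos32.9° = 2.620 m; N'_4 = 34·cos32.9° − 1·2.620 = 25.9; c'Δl = 23.58; W sinα = 18.5
Σc'Δl = 72.3 kN/m; ΣN' = 115.5 kN/m; ΣW sinα = 40.8 kN/m
Resisting = 72.3 + 115.5·tan21.5° = 72.3 + 45.5 = 117.8 kN/m
FS = 117.8 / 40.8 = 2.888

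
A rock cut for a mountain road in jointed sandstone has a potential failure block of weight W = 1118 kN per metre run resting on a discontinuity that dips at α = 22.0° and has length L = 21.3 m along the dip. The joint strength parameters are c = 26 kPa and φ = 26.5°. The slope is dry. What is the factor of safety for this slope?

FS = 2.56

Resolving the block weight along and normal to the plane and applying the Mohr–Coulomb strength on the joint:
N' = W cosα = 1118·cos22.0° = 1036.6 kN/m
Driving force T = W sinα = 1118·sin22.0° = 418.8 kN/m
Resisting force R = c·L + N'·tanφ = 26·21.3 + 1036.6·tan26.5° = 553.8 + 516.8 = 1070.6 kN/m
FS = R / T = 1070.6 / 418.8 = 2.556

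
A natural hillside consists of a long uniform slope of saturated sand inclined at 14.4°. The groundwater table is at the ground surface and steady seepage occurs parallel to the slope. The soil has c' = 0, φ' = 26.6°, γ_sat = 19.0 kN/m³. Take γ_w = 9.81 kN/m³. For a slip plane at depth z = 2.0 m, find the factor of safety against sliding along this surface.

With seepage parallel to the slope and the water table at the surface, the effective normal stress on the slip plane uses the buoyant unit weight γ' = γ_sat − γ_w while the driving shear stress uses γ_sat:
FS = [c' + γ' z cos²β tanφ'] / [γ_sat z sinβ cosβ]
(For c' = 0 this reduces to FS = (γ'/γ_sat)·tanφ'/tanβ.)
γ' = 19.0 − 9.81 = 9.19 kN/m³
Numerator = 0.0 + 9.19·2.0·cos²14.4°·tan26.6° = 0.0 + 9.19·2.0·0.9382·0.5008 = 8.635 kPa
Denominator = 19.0·2.0·sin14.4°·cos14.4° = 19.0·2.0·0.2487·0.9686 = 9.153 kPa
FS = 8.635 / 9.153 = 0.943

FS = 0.94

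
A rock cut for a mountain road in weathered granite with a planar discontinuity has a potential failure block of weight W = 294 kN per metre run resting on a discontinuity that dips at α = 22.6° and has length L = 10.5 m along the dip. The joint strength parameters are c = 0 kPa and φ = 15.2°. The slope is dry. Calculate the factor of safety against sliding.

Resolving the block weight along and normal to the plane and applying the Mohr–Coulomb strength on the joint:
N' = W cosα = 294·cos22.6° = 271.4 kN/m
Driving force T = W sinα = 294·sin22.6° = 113.0 kN/m
Resisting force R = c·L + N'·tanφ = 0·10.5 + 271.4·tan15.2° = 0.0 + 73.7 = 73.7 kN/m
FS = R / T = 73.7 / 113.0 = 0.653

FS = 0.65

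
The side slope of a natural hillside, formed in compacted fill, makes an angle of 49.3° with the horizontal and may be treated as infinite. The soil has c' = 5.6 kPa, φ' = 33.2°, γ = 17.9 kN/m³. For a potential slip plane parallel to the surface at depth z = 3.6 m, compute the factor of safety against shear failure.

For an infinite slope with a slip plane parallel to the surface (no pore pressure): FS = [c' + γz cos²β tanφ'] / [γz sinβ cosβ].
γz = 17.9·3.6 = 64.44 kN/m²
Numerator = 5.6 + 64.44·cos²49.3°·tan33.2° = 5.6 + 64.44·0.4252·0.6544 = 23.531 kPa
Denominator = 64.44·sin49.3°·cos49.3° = 64.44·0.7581·0.6521 = 31.858 kPa
FS = 23.531 / 31.858 = 0.739

FS = 0.74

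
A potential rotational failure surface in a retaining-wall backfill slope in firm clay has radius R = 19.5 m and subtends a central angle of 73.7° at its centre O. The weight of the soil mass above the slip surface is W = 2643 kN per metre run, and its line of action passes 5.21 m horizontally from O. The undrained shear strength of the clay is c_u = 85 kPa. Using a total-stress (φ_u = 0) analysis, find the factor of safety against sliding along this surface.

Taking moments about the centre O, the resisting moment is provided by the undrained shear strength acting along the arc:
Arc length L_a = R·θ = 19.5·(73.7°·π/180) = 19.5·1.2863 = 25.08 m
M_R = c_u·L_a·R = 85·25.08·19.5 = 41575.1 kN·m/m
M_D = W·d = 2643·5.21 = 13770.0 kN·m/m
FS = M_R / M_D = 41575.1 / 13770.0 = 3.019

FS = 3.02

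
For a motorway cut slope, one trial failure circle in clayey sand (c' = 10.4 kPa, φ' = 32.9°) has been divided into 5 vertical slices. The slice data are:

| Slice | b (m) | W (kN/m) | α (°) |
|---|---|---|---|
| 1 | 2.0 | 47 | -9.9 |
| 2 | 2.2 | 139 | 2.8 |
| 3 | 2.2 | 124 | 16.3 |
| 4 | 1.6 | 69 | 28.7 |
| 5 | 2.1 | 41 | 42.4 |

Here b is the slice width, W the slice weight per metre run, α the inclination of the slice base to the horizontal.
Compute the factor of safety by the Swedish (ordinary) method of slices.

FS = 3.94

Ordinary method of slices: FS = Σ[c'·Δl_i + (W_i cosα_i)·tanφ'] / Σ W_i sinα_i, with Δl_i = b_i / cosα_i.
Slice 1: Δl = 2.0/cos(-9.9°) = 2.030 m; N'_1 = 47·cos(-9.9°) = 46.3; c'Δl = 21.11; W sinα = -8.1
Slice 2: Δl = 2.2/cos2.8° = 2.203 m; N'_2 = 139·cos2.8° = 138.8; c'Δl = 22.91; W sinα = 6.8
Slice 3: Δl = 2.2/cos16.3° = 2.292 m; N'_3 = 124·cos16.3° = 119.0; c'Δl = 23.84; W sinα = 34.8
Slice 4: Δl = 1.6/cos28.7° = 1.824 m; N'_4 = 69·cos28.7° = 60.5; c'Δl = 18.97; W sinα = 33.1
Slice 5: Δl = 2.1/cos42.4° = 2.844 m; N'_5 = 41·cos42.4° = 30.3; c'Δl = 29.58; W sinα = 27.6
Σc'Δl = 116.4 kN/m; ΣN' = 394.9 kN/m; ΣW sinα = 94.3 kN/m
Resisting = 116.4 + 394.9·tan32.9° = 116.4 + 255.5 = 371.9 kN/m
FS = 371.9 / 94.3 = 3.944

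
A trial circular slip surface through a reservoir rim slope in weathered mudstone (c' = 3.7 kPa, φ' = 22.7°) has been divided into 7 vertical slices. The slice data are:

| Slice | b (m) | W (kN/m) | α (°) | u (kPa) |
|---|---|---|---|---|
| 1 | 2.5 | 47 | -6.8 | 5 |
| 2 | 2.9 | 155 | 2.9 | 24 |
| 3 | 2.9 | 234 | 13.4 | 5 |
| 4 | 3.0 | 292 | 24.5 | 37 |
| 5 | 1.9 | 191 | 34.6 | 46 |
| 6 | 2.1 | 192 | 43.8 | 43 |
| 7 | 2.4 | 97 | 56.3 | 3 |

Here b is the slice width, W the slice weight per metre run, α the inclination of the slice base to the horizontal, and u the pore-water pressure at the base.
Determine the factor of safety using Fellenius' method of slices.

Ordinary method of slices: FS = Σ[c'·Δl_i + (W_i cosα_i − u_i·Δl_i)·tanφ'] / Σ W_i sinα_i, with Δl_i = b_i / cosα_i.
Slice 1: Δl = 2.5/cos(-6.8°) = 2.518 m; N'_1 = 47·cos(-6.8°) − 5·2.518 = 34.1; c'Δl = 9.32; W sinα = -5.6
Slice 2: Δl = 2.9/cos2.9° = 2.904 m; N'_2 = 155·cos2.9° − 24·2.904 = 85.1; c'Δl = 10.74; W sinα = 7.8
Slice 3: Δl = 2.9/cos13.4° = 2.981 m; N'_3 = 234·cos13.4° − 5·2.981 = 212.7; c'Δl = 11.03; W sinα = 54.2
Slice 4: Δl = 3.0/cos24.5° = 3.297 m; N'_4 = 292·cos24.5° − 37·3.297 = 143.7; c'Δl = 12.20; W sinα = 121.1
Slice 5: Δl = 1.9/cos34.6° = 2.308 m; N'_5 = 191·cos34.6° − 46·2.308 = 51.0; c'Δl = 8.54; W sinα = 108.5
Slice 6: Δl = 2.1/cos43.8° = 2.910 m; N'_6 = 192·cos43.8° − 43·2.910 = 13.5; c'Δl = 10.77; W sinα = 132.9
Slice 7: Δl = 2.4/cos56.3° = 4.326 m; N'_7 = 97·cos56.3° − 3·4.326 = 40.8; c'Δl = 16.00; W sinα = 80.7
Σc'Δl = 78.6 kN/m; ΣN' = 581.0 kN/m; ΣW sinα = 499.6 kN/m
Resisting = 78.6 + 581.0·tan22.7° = 78.6 + 243.0 = 321.6 kN/m
FS = 321.6 / 499.6 = 0.644

FS = 0.64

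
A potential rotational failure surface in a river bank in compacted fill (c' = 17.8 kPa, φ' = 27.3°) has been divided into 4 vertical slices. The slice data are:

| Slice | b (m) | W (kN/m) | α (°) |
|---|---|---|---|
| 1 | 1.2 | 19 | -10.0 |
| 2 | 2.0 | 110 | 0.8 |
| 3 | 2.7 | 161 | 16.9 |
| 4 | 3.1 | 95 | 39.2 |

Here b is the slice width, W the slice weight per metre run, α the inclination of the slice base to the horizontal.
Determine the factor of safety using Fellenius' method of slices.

Ordinary method of slices: FS = Σ[c'·Δl_i + (W_i cosα_i)·tanφ'] / Σ W_i sinα_i, with Δl_i = b_i / cosα_i.
Slice 1: Δl = 1.2/cos(-10.0°) = 1.219 m; N'_1 = 19·cos(-10.0°) = 18.7; c'Δl = 21.69; W sinα = -3.3
Slice 2: Δl = 2.0/cos0.8° = 2.000 m; N'_2 = 110·cos0.8° = 110.0; c'Δl = 35.60; W sinα = 1.5
Slice 3: Δl = 2.7/cos16.9° = 2.822 m; N'_3 = 161·cos16.9° = 154.0; c'Δl = 50.23; W sinα = 46.8
Slice 4: Δl = 3.1/cos39.2° = 4.000 m; N'_4 = 95·cos39.2° = 73.6; c'Δl = 71.21; W sinα = 60.0
Σc'Δl = 178.7 kN/m; ΣN' = 356.4 kN/m; ΣW sinα = 105.1 kN/m
Resisting = 178.7 + 356.4·tan27.3° = 178.7 + 183.9 = 362.7 kN/m
FS = 362.7 / 105.1 = 3.451

FS = 3.45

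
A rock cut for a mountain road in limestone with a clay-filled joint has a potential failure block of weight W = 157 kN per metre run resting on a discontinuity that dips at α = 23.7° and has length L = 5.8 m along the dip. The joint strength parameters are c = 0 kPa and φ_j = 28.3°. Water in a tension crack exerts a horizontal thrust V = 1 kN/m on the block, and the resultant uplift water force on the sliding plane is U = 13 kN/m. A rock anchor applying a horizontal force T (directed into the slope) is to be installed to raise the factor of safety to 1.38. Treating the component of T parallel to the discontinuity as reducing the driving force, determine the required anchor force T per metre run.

Resolving forces along and normal to the sliding plane, with the horizontal anchor force T adding T·sinα to the effective normal force and T·cosα acting up the plane against the driving force:
FS = [cL + (W cosα − U − V sinα + T sinα) tanφ_j] / [W sinα + V cosα − T cosα]
Without the anchor: N' = 130.4 kN/m, driving T_d = 64.0 kN/m, resisting R = 0·5.8 + 130.4·tan28.3° = 70.2 kN/m, FS = 1.10.
Setting FS = 1.38 and solving for T:
1.38·(64.0 − T cos23.7°) = 70.2 + T sin23.7°·tan28.3°
T·(sin23.7°·tan28.3° + 1.38·cos23.7°) = 1.38·64.0 − 70.2
T·(0.4019·0.5384 + 1.38·0.9157) = 88.3 − 70.2 = 18.2
T·1.4800 = 18.2
T = 12.3 kN/m

T = 12 kN/m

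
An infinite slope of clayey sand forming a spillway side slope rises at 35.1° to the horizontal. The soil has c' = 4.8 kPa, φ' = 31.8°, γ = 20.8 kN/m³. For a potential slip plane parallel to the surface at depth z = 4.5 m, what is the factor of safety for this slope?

For an infinite slope with a slip plane parallel to the surface (no pore pressure): FS = [c' + γz cos²β tanφ'] / [γz sinβ cosβ].
γz = 20.8·4.5 = 93.60 kN/m²
Numerator = 4.8 + 93.60·cos²35.1°·tan31.8° = 4.8 + 93.60·0.6694·0.6200 = 43.646 kPa
Denominator = 93.60·sin35.1°·cos35.1° = 93.60·0.5750·0.8181 = 44.033 kPa
FS = 43.646 / 44.033 = 0.991

FS = 0.99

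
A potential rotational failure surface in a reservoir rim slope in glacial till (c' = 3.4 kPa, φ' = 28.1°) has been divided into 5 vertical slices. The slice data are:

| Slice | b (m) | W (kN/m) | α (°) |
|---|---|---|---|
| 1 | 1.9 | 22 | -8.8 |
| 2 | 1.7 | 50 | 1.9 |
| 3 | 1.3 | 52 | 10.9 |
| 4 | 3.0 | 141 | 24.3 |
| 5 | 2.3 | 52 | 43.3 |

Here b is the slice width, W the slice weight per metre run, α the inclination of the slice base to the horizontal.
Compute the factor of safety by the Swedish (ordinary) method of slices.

FS = 1.90

Ordinary method of slices: FS = Σ[c'·Δl_i + (W_i cosα_i)·tanφ'] / Σ W_i sinα_i, with Δl_i = b_i / cosα_i.
Slice 1: Δl = 1.9/cos(-8.8°) = 1.923 m; N'_1 = 22·cos(-8.8°) = 21.7; c'Δl = 6.54; W sinα = -3.4
Slice 2: Δl = 1.7/cos1.9° = 1.701 m; N'_2 = 50·cos1.9° = 50.0; c'Δl = 5.78; W sinα = 1.7
Slice 3: Δl = 1.3/cos10.9° = 1.324 m; N'_3 = 52·cos10.9° = 51.1; c'Δl = 4.50; W sinα = 9.8
Slice 4: Δl = 3.0/cos24.3° = 3.292 m; N'_4 = 141·cos24.3° = 128.5; c'Δl = 11.19; W sinα = 58.0
Slice 5: Δl = 2.3/cos43.3° = 3.160 m; N'_5 = 52·cos43.3° = 37.8; c'Δl = 10.75; W sinα = 35.7
Σc'Δl = 38.8 kN/m; ΣN' = 289.1 kN/m; ΣW sinα = 101.8 kN/m
Resisting = 38.8 + 289.1·tan28.1° = 38.8 + 154.4 = 193.1 kN/m
FS = 193.1 / 101.8 = 1.897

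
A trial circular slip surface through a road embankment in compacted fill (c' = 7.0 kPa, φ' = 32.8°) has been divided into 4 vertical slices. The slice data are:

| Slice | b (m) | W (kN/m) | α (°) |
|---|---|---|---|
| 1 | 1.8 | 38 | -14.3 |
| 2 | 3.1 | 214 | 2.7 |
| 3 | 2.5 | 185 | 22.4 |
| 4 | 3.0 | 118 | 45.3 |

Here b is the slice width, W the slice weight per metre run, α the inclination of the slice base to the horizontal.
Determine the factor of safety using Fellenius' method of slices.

Ordinary method of slices: FS = Σ[c'·Δl_i + (W_i cosα_i)·tanφ'] / Σ W_i sinα_i, with Δl_i = b_i / cosα_i.
Slice 1: Δl = 1.8/cos(-14.3°) = 1.858 m; N'_1 = 38·cos(-14.3°) = 36.8; c'Δl = 13.00; W sinα = -9.4
Slice 2: Δl = 3.1/cos2.7° = 3.103 m; N'_2 = 214·cos2.7° = 213.8; c'Δl = 21.72; W sinα = 10.1
Slice 3: Δl = 2.5/cos22.4° = 2.704 m; N'_3 = 185·cos22.4° = 171.0; c'Δl = 18.93; W sinα = 70.5
Slice 4: Δl = 3.0/cos45.3° = 4.265 m; N'_4 = 118·cos45.3° = 83.0; c'Δl = 29.86; W sinα = 83.9
Σc'Δl = 83.5 kN/m; ΣN' = 504.6 kN/m; ΣW sinα = 155.1 kN/m
Resisting = 83.5 + 504.6·tan32.8° = 83.5 + 325.2 = 408.7 kN/m
FS = 408.7 / 155.1 = 2.636

FS = 2.64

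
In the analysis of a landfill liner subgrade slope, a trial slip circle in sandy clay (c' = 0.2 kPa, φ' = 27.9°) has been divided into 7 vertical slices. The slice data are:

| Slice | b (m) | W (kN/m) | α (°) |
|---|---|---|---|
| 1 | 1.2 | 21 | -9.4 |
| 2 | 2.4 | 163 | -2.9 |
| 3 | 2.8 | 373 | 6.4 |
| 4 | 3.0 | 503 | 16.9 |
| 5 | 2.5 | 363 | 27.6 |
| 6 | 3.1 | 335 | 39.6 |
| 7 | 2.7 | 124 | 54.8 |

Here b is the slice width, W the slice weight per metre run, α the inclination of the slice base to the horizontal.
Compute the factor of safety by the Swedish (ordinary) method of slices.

FS = 1.36

Ordinary method of slices: FS = Σ[c'·Δl_i + (W_i cosα_i)·tanφ'] / Σ W_i sinα_i, with Δl_i = b_i / cosα_i.
Slice 1: Δl = 1.2/cos(-9.4°) = 1.216 m; N'_1 = 21·cos(-9.4°) = 20.7; c'Δl = 0.24; W sinα = -3.4
Slice 2: Δl = 2.4/cos(-2.9°) = 2.403 m; N'_2 = 163·cos(-2.9°) = 162.8; c'Δl = 0.48; W sinα = -8.2
Slice 3: Δl = 2.8/cos6.4° = 2.818 m; N'_3 = 373·cos6.4° = 370.7; c'Δl = 0.56; W sinα = 41.6
Slice 4: Δl = 3.0/cos16.9° = 3.135 m; N'_4 = 503·cos16.9° = 481.3; c'Δl = 0.63; W sinα = 146.2
Slice 5: Δl = 2.5/cos27.6° = 2.821 m; N'_5 = 363·cos27.6° = 321.7; c'Δl = 0.56; W sinα = 168.2
Slice 6: Δl = 3.1/cos39.6° = 4.023 m; N'_6 = 335·cos39.6° = 258.1; c'Δl = 0.80; W sinα = 213.5
Slice 7: Δl = 2.7/cos54.8° = 4.684 m; N'_7 = 124·cos54.8° = 71.5; c'Δl = 0.94; W sinα = 101.3
Σc'Δl = 4.2 kN/m; ΣN' = 1686.8 kN/m; ΣW sinα = 659.2 kN/m
Resisting = 4.2 + 1686.8·tan27.9° = 4.2 + 893.1 = 897.3 kN/m
FS = 897.3 / 659.2 = 1.361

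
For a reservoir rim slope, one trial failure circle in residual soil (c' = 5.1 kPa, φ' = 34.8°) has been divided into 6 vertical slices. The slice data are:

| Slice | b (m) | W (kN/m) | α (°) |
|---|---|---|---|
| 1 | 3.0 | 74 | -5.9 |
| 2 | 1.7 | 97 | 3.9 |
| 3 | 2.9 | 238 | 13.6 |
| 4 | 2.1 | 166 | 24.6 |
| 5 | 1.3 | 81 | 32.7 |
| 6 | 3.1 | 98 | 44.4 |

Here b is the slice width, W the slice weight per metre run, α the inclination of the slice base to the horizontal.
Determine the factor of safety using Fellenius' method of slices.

FS = 2.37

Ordinary method of slices: FS = Σ[c'·Δl_i + (W_i cosα_i)·tanφ'] / Σ W_i sinα_i, with Δl_i = b_i / cosα_i.
Slice 1: Δl = 3.0/cos(-5.9°) = 3.016 m; N'_1 = 74·cos(-5.9°) = 73.6; c'Δl = 15.38; W sinα = -7.6
Slice 2: Δl = 1.7/cos3.9° = 1.704 m; N'_2 = 97·cos3.9° = 96.8; c'Δl = 8.69; W sinα = 6.6
Slice 3: Δl = 2.9/cos13.6° = 2.984 m; N'_3 = 238·cos13.6° = 231.3; c'Δl = 15.22; W sinα = 56.0
Slice 4: Δl = 2.1/cos24.6° = 2.310 m; N'_4 = 166·cos24.6° = 150.9; c'Δl = 11.78; W sinα = 69.1
Slice 5: Δl = 1.3/cos32.7° = 1.545 m; N'_5 = 81·cos32.7° = 68.2; c'Δl = 7.88; W sinα = 43.8
Slice 6: Δl = 3.1/cos44.4° = 4.339 m; N'_6 = 98·cos44.4° = 70.0; c'Δl = 22.13; W sinα = 68.6
Σc'Δl = 81.1 kN/m; ΣN' = 690.8 kN/m; ΣW sinα = 236.4 kN/m
Resisting = 81.1 + 690.8·tan34.8° = 81.1 + 480.1 = 561.2 kN/m
FS = 561.2 / 236.4 = 2.374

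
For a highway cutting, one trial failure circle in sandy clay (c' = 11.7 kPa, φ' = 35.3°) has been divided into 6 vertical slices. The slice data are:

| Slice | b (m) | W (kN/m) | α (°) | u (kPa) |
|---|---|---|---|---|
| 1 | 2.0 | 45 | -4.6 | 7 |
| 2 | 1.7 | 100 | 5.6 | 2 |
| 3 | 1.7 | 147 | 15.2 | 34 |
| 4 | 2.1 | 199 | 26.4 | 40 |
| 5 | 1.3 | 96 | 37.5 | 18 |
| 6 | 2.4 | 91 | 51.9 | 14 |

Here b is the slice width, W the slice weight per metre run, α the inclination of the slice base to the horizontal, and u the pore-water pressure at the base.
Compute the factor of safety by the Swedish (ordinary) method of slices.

FS = 1.51

Ordinary method of slices: FS = Σ[c'·Δl_i + (W_i cosα_i − u_i·Δl_i)·tanφ'] / Σ W_i sinα_i, with Δl_i = b_i / cosα_i.
Slice 1: Δl = 2.0/cos(-4.6°) = 2.006 m; N'_1 = 45·cos(-4.6°) − 7·2.006 = 30.8; c'Δl = 23.48; W sinα = -3.6
Slice 2: Δl = 1.7/cos5.6° = 1.708 m; N'_2 = 100·cos5.6° − 2·1.708 = 96.1; c'Δl = 19.99; W sinα = 9.8
Slice 3: Δl = 1.7/cos15.2° = 1.762 m; N'_3 = 147·cos15.2° − 34·1.762 = 82.0; c'Δl = 20.61; W sinα = 38.5
Slice 4: Δl = 2.1/cos26.4° = 2.345 m; N'_4 = 199·cos26.4° − 40·2.345 = 84.5; c'Δl = 27.43; W sinα = 88.5
Slice 5: Δl = 1.3/cos37.5° = 1.639 m; N'_5 = 96·cos37.5° − 18·1.639 = 46.7; c'Δl = 19.17; W sinα = 58.4
Slice 6: Δl = 2.4/cos51.9° = 3.890 m; N'_6 = 91·cos51.9° − 14·3.890 = 1.7; c'Δl = 45.51; W sinα = 71.6
Σc'Δl = 156.2 kN/m; ΣN' = 341.7 kN/m; ΣW sinα = 263.2 kN/m
Resisting = 156.2 + 341.7·tan35.3° = 156.2 + 241.9 = 398.1 kN/m
FS = 398.1 / 263.2 = 1.512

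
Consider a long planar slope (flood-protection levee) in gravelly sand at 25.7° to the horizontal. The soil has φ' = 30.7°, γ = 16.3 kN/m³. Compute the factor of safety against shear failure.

FS = 1.23

For a dry cohesionless infinite slope the factor of safety is FS = tanφ' / tanβ.
FS = tan30.7° / tan25.7° = 0.5938 / 0.4813 = 1.234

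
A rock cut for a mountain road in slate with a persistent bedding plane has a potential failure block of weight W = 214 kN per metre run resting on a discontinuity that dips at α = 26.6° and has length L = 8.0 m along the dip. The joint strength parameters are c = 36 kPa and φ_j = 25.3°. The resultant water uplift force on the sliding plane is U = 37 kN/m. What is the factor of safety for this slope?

FS = 3.77

Resolving the block weight along and normal to the plane and applying the Mohr–Coulomb strength on the joint:
N' = W cosα − U = 214·cos26.6° − 37 = 154.3 kN/m
Driving force T = W sinα = 214·sin26.6° = 95.8 kN/m
Resisting force R = c·L + N'·tanφ_j = 36·8.0 + 154.3·tan25.3° = 288.0 + 73.0 = 361.0 kN/m
FS = R / T = 361.0 / 95.8 = 3.767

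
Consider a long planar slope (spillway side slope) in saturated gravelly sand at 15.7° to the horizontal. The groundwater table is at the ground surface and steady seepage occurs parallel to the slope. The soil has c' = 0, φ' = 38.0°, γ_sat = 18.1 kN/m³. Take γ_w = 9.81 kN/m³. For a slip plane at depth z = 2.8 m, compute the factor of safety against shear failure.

With seepage parallel to the slope and the water table at the surface, the effective normal stress on the slip plane uses the buoyant unit weight γ' = γ_sat − γ_w while the driving shear stress uses γ_sat:
FS = [c' + γ' z cos²β tanφ'] / [γ_sat z sinβ cosβ]
(For c' = 0 this reduces to FS = (γ'/γ_sat)·tanφ'/tanβ.)
γ' = 18.1 − 9.81 = 8.29 kN/m³
Numerator = 0.0 + 8.29·2.8·cos²15.7°·tan38.0° = 0.0 + 8.29·2.8·0.9268·0.7813 = 16.807 kPa
Denominator = 18.1·2.8·sin15.7°·cos15.7° = 18.1·2.8·0.2706·0.9627 = 13.202 kPa
FS = 16.807 / 13.202 = 1.273

FS = 1.27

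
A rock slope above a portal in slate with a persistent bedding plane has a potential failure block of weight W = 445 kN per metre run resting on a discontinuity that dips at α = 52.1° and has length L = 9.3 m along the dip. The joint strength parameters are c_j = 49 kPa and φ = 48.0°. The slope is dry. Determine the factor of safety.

Resolving the block weight along and normal to the plane and applying the Mohr–Coulomb strength on the joint:
N' = W cosα = 445·cos52.1° = 273.4 kN/m
Driving force T = W sinα = 445·sin52.1° = 351.1 kN/m
Resisting force R = c_j·L + N'·tanφ = 49·9.3 + 273.4·tan48.0° = 455.7 + 303.6 = 759.3 kN/m
FS = R / T = 759.3 / 351.1 = 2.162

FS = 2.16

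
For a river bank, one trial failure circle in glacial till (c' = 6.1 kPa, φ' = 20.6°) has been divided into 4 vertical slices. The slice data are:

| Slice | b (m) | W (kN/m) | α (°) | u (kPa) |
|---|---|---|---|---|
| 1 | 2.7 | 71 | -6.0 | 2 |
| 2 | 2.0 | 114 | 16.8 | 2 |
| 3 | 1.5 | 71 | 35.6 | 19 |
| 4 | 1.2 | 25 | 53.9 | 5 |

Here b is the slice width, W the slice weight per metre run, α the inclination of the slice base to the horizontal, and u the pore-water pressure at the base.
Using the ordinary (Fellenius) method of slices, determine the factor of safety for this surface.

Ordinary method of slices: FS = Σ[c'·Δl_i + (W_i cosα_i − u_i·Δl_i)·tanφ'] / Σ W_i sinα_i, with Δl_i = b_i / cosα_i.
Slice 1: Δl = 2.7/cos(-6.0°) = 2.715 m; N'_1 = 71·cos(-6.0°) − 2·2.715 = 65.2; c'Δl = 16.56; W sinα = -7.4
Slice 2: Δl = 2.0/cos16.8° = 2.089 m; N'_2 = 114·cos16.8° − 2·2.089 = 105.0; c'Δl = 12.74; W sinα = 32.9
Slice 3: Δl = 1.5/cos35.6° = 1.845 m; N'_3 = 71·cos35.6° − 19·1.845 = 22.7; c'Δl = 11.25; W sinα = 41.3
Slice 4: Δl = 1.2/cos53.9° = 2.037 m; N'_4 = 25·cos53.9° − 5·2.037 = 4.5; c'Δl = 12.42; W sinα = 20.2
Σc'Δl = 53.0 kN/m; ΣN' = 197.4 kN/m; ΣW sinα = 87.1 kN/m
Resisting = 53.0 + 197.4·tan20.6° = 53.0 + 74.2 = 127.2 kN/m
FS = 127.2 / 87.1 = 1.461

FS = 1.46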